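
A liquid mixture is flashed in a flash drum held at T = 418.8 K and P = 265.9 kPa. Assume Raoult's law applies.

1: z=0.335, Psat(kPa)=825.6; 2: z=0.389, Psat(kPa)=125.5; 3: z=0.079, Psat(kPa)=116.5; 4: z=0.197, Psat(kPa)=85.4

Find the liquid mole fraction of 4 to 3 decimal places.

Raoult's law: Kᵢ = Pᵢˢᵃᵗ/P = Pᵢˢᵃᵗ/265.9.
  K_1 = 825.6/265.9 = 3.10493, K_2 = 125.5/265.9 = 0.47198, K_3 = 116.5/265.9 = 0.43813, K_4 = 85.4/265.9 = 0.32117
Material balance + equilibrium reduce to Σ zᵢ(Kᵢ−1)/(1+ψ(Kᵢ−1)) = 0.
g(0) = ΣzᵢKᵢ − 1 = 0.322 and g(1) = 1 − Σzᵢ/Kᵢ = -0.726, so a root lies in (0, 1).
Newton iteration, ψ⁰ = 0.38:
  ψ = 0.380: g = -0.1018, g' = -0.833 → ψ = 0.258
  ψ = 0.258: g = 0.0054, g' = -0.937 → ψ = 0.263
  ψ = 0.263: g = 0.0000, g' = -0.929 → ψ = 0.264
Converged at ψ = 0.264.
Compositions from xᵢ = zᵢ/(1+ψ(Kᵢ−1)), yᵢ = Kᵢxᵢ:
  1: x = 0.215, y = 0.669
  2: x = 0.452, y = 0.213
  3: x = 0.093, y = 0.041
  4: x = 0.240, y = 0.077

x_4 = 0.240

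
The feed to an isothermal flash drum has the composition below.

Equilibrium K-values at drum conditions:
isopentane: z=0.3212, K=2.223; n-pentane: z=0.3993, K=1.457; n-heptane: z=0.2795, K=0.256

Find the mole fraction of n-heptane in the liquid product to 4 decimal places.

x_n-heptane = 0.4994

Newton iteration, V/F⁰ = 0.64:
  V/F = 0.6400: g = -0.03543, g' = -0.7649 → V/F = 0.5937
  V/F = 0.5937: g = -0.00134, g' = -0.7092 → V/F = 0.5918
Converged at V/F = 0.5918.
Compositions from xᵢ = zᵢ/(1+V/F(Kᵢ−1)), yᵢ = Kᵢxᵢ:
  isopentane: x = 0.1863, y = 0.4142
  n-pentane: x = 0.3143, y = 0.4579
  n-heptane: x = 0.4994, y = 0.1278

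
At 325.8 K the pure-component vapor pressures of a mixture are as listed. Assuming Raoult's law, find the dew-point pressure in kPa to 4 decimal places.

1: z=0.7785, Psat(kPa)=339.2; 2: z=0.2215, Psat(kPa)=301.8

Pdew = 330.1380 kPa

At the dew point ψ → 1, so Σzᵢ/Kᵢ = 1 with Kᵢ = Pᵢˢᵃᵗ/P ⇒ 1/P = Σzᵢ/Pᵢˢᵃᵗ.
1/P = 0.7785/339.2 + 0.2215/301.8 = 0.0030290 ⇒ P = 330.1380 kPa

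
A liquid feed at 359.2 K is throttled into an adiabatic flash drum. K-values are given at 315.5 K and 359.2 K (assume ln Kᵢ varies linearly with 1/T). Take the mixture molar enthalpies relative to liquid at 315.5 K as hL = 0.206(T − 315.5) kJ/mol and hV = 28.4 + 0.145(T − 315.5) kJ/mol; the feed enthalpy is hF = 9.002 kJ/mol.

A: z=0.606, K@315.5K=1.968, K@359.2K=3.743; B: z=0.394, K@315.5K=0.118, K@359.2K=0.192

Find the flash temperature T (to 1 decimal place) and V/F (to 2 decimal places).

Adiabatic flash: solve Rachford–Rice at each trial T, then check hF = ψ·hV(T) + (1−ψ)·hL(T).
  T = 315.5 K: K = (1.968, 0.118), RR gives ψ = 0.280, H_out = 7.953 kJ/mol
  T = 359.2 K: K = (3.743, 0.192), RR gives ψ = 0.606, H_out = 24.606 kJ/mol
  T = 337.4 K: K = (2.773, 0.153), RR gives ψ = 0.493, H_out = 17.861 kJ/mol
  T = 326.4 K: K = (2.348, 0.135), RR gives ψ = 0.408, H_out = 13.565 kJ/mol
  T = 320.9 K: K = (2.151, 0.126), RR gives ψ = 0.351, H_out = 10.972 kJ/mol
  T = 318.2 K: K = (2.058, 0.122), RR gives ψ = 0.318, H_out = 9.534 kJ/mol
  T = 316.9 K: K = (2.014, 0.120), RR gives ψ = 0.300, H_out = 8.792 kJ/mol
Linear interpolation between T = 316.9 (H_out = 8.792) and T = 318.2 (H_out = 9.534) on hF = 9.002 gives T ≈ 317.3 K, at which ψ = 0.31.

T = 317.3 K, V/F = 0.31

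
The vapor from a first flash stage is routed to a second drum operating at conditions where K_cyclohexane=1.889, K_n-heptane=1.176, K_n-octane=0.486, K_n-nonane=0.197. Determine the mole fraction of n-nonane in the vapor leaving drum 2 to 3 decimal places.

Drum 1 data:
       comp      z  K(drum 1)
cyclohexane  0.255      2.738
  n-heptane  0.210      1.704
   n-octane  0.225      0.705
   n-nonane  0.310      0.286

y_n-nonane (drum 2) = 0.042

Drum 1:
Newton iteration, ψ₁⁰ = 0.5:
  ψ₁ = 0.500: g = -0.0756, g' = -0.687 → ψ₁ = 0.390
  ψ₁ = 0.390: g = -0.0015, g' = -0.666 → ψ₁ = 0.388
Converged at ψ₁ = 0.388.
Drum-1 compositions:
  cyclohexane: x = 0.152, y = 0.417
  n-heptane: x = 0.165, y = 0.281
  n-octane: x = 0.254, y = 0.179
  n-nonane: x = 0.429, y = 0.123
Drum-2 feed = drum-1 vapor: z₂ = (0.4172, 0.2811, 0.1791, 0.1226).
Drum 2:
Newton–Raphson from ψ₂ = 0.5:
  ψ₂ = 0.500: g = 0.0139, g' = -0.472 → ψ₂ = 0.529
Converged at ψ₂ = 0.529.
  cyclohexane: x = 0.284, y = 0.536
  n-heptane: x = 0.257, y = 0.302
  n-octane: x = 0.246, y = 0.120
  n-nonane: x = 0.213, y = 0.042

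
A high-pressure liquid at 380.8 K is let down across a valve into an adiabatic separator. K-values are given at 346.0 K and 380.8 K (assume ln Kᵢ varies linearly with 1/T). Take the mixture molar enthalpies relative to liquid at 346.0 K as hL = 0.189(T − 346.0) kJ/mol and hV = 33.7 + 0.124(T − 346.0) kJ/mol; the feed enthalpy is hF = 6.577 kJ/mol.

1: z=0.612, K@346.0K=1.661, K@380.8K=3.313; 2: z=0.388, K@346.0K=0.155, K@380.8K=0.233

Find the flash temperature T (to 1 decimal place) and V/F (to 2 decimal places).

T = 347.6 K, V/F = 0.19

Adiabatic flash: solve Rachford–Rice at each trial T, then check hF = ψ·hV(T) + (1−ψ)·hL(T).
  T = 346.0 K: K = (1.661, 0.155), RR gives ψ = 0.137, H_out = 4.626 kJ/mol
  T = 380.8 K: K = (3.313, 0.233), RR gives ψ = 0.630, H_out = 26.388 kJ/mol
  T = 363.4 K: K = (2.385, 0.192), RR gives ψ = 0.477, H_out = 18.830 kJ/mol
  T = 354.7 K: K = (1.999, 0.173), RR gives ψ = 0.352, H_out = 13.295 kJ/mol
  T = 350.4 K: K = (1.826, 0.164), RR gives ψ = 0.262, H_out = 9.600 kJ/mol
  T = 348.2 K: K = (1.742, 0.159), RR gives ψ = 0.205, H_out = 7.306 kJ/mol
Linear interpolation between T = 346.0 (H_out = 4.626) and T = 348.2 (H_out = 7.306) on hF = 6.577 gives T ≈ 347.6 K, at which ψ = 0.19.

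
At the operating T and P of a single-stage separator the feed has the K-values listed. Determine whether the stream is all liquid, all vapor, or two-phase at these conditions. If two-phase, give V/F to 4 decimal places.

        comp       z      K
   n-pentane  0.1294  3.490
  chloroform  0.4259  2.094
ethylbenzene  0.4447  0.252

two-phase, V/F = 0.4114

ΣzᵢKᵢ = 1.4555; Σzᵢ/Kᵢ = 2.0052.
Both exceed 1, so a two-phase solution exists.
Rachford–Rice: g(ψ) = Σ zᵢ(Kᵢ−1)/(1+ψ(Kᵢ−1)) = 0.
Newton iteration, ψ⁰ = 0.5:
  ψ = 0.5000: g = -0.08666, g' = -1.0071 → ψ = 0.4140
  ψ = 0.4140: g = -0.00246, g' = -0.9581 → ψ = 0.4114
Converged at ψ = 0.4114.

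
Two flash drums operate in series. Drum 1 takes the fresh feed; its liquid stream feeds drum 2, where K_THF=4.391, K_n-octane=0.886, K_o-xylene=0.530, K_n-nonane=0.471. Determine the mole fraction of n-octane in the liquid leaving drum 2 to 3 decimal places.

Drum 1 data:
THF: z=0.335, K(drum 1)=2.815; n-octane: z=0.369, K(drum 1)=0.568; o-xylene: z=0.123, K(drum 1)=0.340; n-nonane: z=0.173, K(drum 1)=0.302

x_n-octane (drum 2) = 0.438

Drum 1:
Rachford–Rice: g(ψ₁) = Σ zᵢ(Kᵢ−1)/(1+ψ₁(Kᵢ−1)) = 0.
Feasibility: ΣzᵢKᵢ = 1.247, Σzᵢ/Kᵢ = 1.703 — both > 1, two phases present.
Iterate (Newton) starting at ψ₁ = 0.5:
  ψ₁ = 0.500: g = -0.1912, g' = -0.734 → ψ₁ = 0.239
  ψ₁ = 0.239: g = 0.0047, g' = -0.819 → ψ₁ = 0.245
Converged at ψ₁ = 0.245.
Drum-1 compositions:
  THF: x = 0.232, y = 0.653
  n-octane: x = 0.413, y = 0.234
  o-xylene: x = 0.147, y = 0.050
  n-nonane: x = 0.209, y = 0.063
Drum-2 feed = drum-1 liquid: z₂ = (0.2319, 0.4127, 0.1467, 0.2087).
Drum 2:
Material balance + equilibrium reduce to Σ zᵢ(Kᵢ−1)/(1+ψ₂(Kᵢ−1)) = 0.
g(0) = ΣzᵢKᵢ − 1 = 0.560 and g(1) = 1 − Σzᵢ/Kᵢ = -0.239, so a root lies in (0, 1).
Iterate (Newton) starting at ψ₂ = 0.56:
  ψ₂ = 0.560: g = -0.0295, g' = -0.501 → ψ₂ = 0.501
  ψ₂ = 0.501: g = 0.0010, g' = -0.536 → ψ₂ = 0.503
Converged at ψ₂ = 0.503.
  THF: x = 0.086, y = 0.376
  n-octane: x = 0.438, y = 0.388
  o-xylene: x = 0.192, y = 0.102
  n-nonane: x = 0.284, y = 0.134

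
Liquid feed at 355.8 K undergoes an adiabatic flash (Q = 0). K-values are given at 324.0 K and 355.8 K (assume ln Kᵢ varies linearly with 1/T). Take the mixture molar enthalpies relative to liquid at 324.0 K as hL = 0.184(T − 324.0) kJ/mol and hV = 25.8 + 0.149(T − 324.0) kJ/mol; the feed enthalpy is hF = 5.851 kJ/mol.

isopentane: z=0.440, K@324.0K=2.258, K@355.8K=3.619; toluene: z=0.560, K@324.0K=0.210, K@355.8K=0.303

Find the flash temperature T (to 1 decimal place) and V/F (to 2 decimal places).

T = 329.7 K, V/F = 0.19

Adiabatic flash: solve Rachford–Rice at each trial T, then check hF = ψ·hV(T) + (1−ψ)·hL(T).
  T = 324.0 K: K = (2.258, 0.210), RR gives ψ = 0.112, H_out = 2.885 kJ/mol
  T = 355.8 K: K = (3.619, 0.303), RR gives ψ = 0.417, H_out = 16.157 kJ/mol
  T = 339.9 K: K = (2.890, 0.254), RR gives ψ = 0.294, H_out = 10.345 kJ/mol
  T = 331.9 K: K = (2.560, 0.232), RR gives ψ = 0.214, H_out = 6.907 kJ/mol
  T = 327.9 K: K = (2.404, 0.220), RR gives ψ = 0.166, H_out = 4.970 kJ/mol
  T = 329.9 K: K = (2.482, 0.226), RR gives ψ = 0.190, H_out = 5.960 kJ/mol
Linear interpolation between T = 327.9 (H_out = 4.970) and T = 329.9 (H_out = 5.960) on hF = 5.851 gives T ≈ 329.7 K, at which ψ = 0.19.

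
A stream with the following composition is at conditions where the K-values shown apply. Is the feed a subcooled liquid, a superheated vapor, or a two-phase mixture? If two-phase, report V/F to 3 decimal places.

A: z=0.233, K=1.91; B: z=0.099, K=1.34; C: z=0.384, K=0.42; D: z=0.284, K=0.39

subcooled liquid

ΣzᵢKᵢ = 0.850; Σzᵢ/Kᵢ = 1.838.
Since ΣzᵢKᵢ < 1 the mixture is below its bubble point — single liquid phase.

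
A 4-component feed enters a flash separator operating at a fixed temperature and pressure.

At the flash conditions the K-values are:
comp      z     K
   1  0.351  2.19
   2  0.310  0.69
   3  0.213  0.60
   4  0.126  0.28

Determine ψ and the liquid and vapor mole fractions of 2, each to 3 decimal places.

Rachford–Rice: g(ψ) = Σ zᵢ(Kᵢ−1)/(1+ψ(Kᵢ−1)) = 0.
Check two-phase: ΣzᵢKᵢ = 1.146 > 1 and Σzᵢ/Kᵢ = 1.415 > 1, so g(0) = 0.146 > 0 and g(1) = -0.415 < 0.
Newton iteration, ψ⁰ = 0.41:
  ψ = 0.410: g = -0.0600, g' = -0.444 → ψ = 0.275
  ψ = 0.275: g = 0.0009, g' = -0.462 → ψ = 0.277
Converged at ψ = 0.277.
Compositions from xᵢ = zᵢ/(1+ψ(Kᵢ−1)), yᵢ = Kᵢxᵢ:
  1: x = 0.264, y = 0.578
  2: x = 0.339, y = 0.234
  3: x = 0.240, y = 0.144
  4: x = 0.157, y = 0.044

ψ = 0.277, x_2 = 0.339, y_2 = 0.234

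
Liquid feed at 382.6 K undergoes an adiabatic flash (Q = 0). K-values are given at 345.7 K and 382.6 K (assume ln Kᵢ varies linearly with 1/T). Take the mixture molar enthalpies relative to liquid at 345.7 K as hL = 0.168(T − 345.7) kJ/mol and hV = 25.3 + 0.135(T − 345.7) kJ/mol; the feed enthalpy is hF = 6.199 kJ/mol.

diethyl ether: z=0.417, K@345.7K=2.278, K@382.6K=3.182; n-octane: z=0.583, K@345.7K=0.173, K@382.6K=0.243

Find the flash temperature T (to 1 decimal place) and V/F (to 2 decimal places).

Adiabatic flash: solve Rachford–Rice at each trial T, then check hF = ψ·hV(T) + (1−ψ)·hL(T).
  T = 345.7 K: K = (2.278, 0.173), RR gives ψ = 0.048, H_out = 1.216 kJ/mol
  T = 382.6 K: K = (3.182, 0.243), RR gives ψ = 0.284, H_out = 13.031 kJ/mol
  T = 364.1 K: K = (2.714, 0.207), RR gives ψ = 0.186, H_out = 7.672 kJ/mol
  T = 354.9 K: K = (2.492, 0.190), RR gives ψ = 0.124, H_out = 4.640 kJ/mol
  T = 359.5 K: K = (2.602, 0.198), RR gives ψ = 0.156, H_out = 6.196 kJ/mol
  T = 361.8 K: K = (2.658, 0.202), RR gives ψ = 0.171, H_out = 6.943 kJ/mol
Linear interpolation between T = 359.5 (H_out = 6.196) and T = 361.8 (H_out = 6.943) on hF = 6.199 gives T ≈ 359.5 K, at which ψ = 0.16.

T = 359.5 K, V/F = 0.16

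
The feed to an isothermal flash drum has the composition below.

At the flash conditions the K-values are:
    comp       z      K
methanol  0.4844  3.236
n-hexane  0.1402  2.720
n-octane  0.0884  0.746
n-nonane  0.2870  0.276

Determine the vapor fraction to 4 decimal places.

Material balance + equilibrium reduce to Σ zᵢ(Kᵢ−1)/(1+ψ(Kᵢ−1)) = 0.
g(0) = ΣzᵢKᵢ − 1 = 1.0940 and g(1) = 1 − Σzᵢ/Kᵢ = -0.3596, so a root lies in (0, 1).
Newton–Raphson from ψ = 0.58:
  ψ = 0.5800: g = 0.20774, g' = -1.0179 → ψ = 0.7841
  ψ = 0.7841: g = -0.01259, g' = -1.2085 → ψ = 0.7737
  ψ = 0.7737: g = -0.00011, g' = -1.1877 → ψ = 0.7736
Converged at ψ = 0.7736.

ψ = 0.7736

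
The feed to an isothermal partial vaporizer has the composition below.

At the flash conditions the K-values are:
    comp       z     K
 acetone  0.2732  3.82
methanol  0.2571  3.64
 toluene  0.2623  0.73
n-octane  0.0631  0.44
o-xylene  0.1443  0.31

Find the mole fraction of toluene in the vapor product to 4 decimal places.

Material balance + equilibrium reduce to Σ zᵢ(Kᵢ−1)/(1+ψ(Kᵢ−1)) = 0.
Check two-phase: ΣzᵢKᵢ = 2.2434 > 1 and Σzᵢ/Kᵢ = 1.1104 > 1, so g(0) = 1.2434 > 0 and g(1) = -0.1104 < 0.
Newton–Raphson from ψ = 0.5:
  ψ = 0.5000: g = 0.32928, g' = -0.9308 → ψ = 0.8537
  ψ = 0.8537: g = 0.03264, g' = -0.8682 → ψ = 0.8913
  ψ = 0.8913: g = -0.00076, g' = -0.9110 → ψ = 0.8905
Converged at ψ = 0.8905.
Compositions from xᵢ = zᵢ/(1+ψ(Kᵢ−1)), yᵢ = Kᵢxᵢ:
  acetone: x = 0.0778, y = 0.2972
  methanol: x = 0.0767, y = 0.2793
  toluene: x = 0.3453, y = 0.2521
  n-octane: x = 0.1259, y = 0.0554
  o-xylene: x = 0.3743, y = 0.1160

y_toluene = 0.2521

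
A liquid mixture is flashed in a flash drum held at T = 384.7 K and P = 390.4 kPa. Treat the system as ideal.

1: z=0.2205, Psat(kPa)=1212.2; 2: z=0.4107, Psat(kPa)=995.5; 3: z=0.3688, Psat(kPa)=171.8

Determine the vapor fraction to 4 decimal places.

ψ = 0.9129

Raoult's law: Kᵢ = Pᵢˢᵃᵗ/P = Pᵢˢᵃᵗ/390.4.
  K_1 = 1212.2/390.4 = 3.105020, K_2 = 995.5/390.4 = 2.549949, K_3 = 171.8/390.4 = 0.440061
Newton–Raphson from ψ = 0.67:
  ψ = 0.6700: g = 0.17435, g' = -0.7018 → ψ = 0.9184
  ψ = 0.9184: g = -0.00425, g' = -0.7716 → ψ = 0.9129
Converged at ψ = 0.9129.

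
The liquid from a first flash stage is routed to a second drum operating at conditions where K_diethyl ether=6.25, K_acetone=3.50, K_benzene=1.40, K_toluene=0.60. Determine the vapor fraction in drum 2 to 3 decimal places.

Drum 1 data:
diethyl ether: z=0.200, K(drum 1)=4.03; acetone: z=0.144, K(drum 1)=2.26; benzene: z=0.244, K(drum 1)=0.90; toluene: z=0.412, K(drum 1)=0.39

Drum 1:
Newton iteration, ψ₁⁰ = 0.5:
  ψ₁ = 0.500: g = -0.0350, g' = -0.696 → ψ₁ = 0.450
Converged at ψ₁ = 0.450.
Drum-1 compositions:
  diethyl ether: x = 0.085, y = 0.341
  acetone: x = 0.092, y = 0.208
  benzene: x = 0.256, y = 0.230
  toluene: x = 0.568, y = 0.222
Drum-2 feed = drum-1 liquid: z₂ = (0.0846, 0.0919, 0.2555, 0.5680).
Drum 2:
Rachford–Rice: g(ψ₂) = Σ zᵢ(Kᵢ−1)/(1+ψ₂(Kᵢ−1)) = 0.
Feasibility: ΣzᵢKᵢ = 1.549, Σzᵢ/Kᵢ = 1.169 — both > 1, two phases present.
Newton–Raphson from ψ₂ = 0.5:
  ψ₂ = 0.500: g = 0.0257, g' = -0.461 → ψ₂ = 0.556
  ψ₂ = 0.556: g = 0.0009, g' = -0.430 → ψ₂ = 0.558
Converged at ψ₂ = 0.558.
  diethyl ether: x = 0.022, y = 0.135
  acetone: x = 0.038, y = 0.134
  benzene: x = 0.209, y = 0.292
  toluene: x = 0.731, y = 0.439

V/F (drum 2) = 0.558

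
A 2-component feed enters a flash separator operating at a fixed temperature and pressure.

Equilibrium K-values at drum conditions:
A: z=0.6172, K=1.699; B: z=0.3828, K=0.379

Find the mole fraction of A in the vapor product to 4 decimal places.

Material balance + equilibrium reduce to Σ zᵢ(Kᵢ−1)/(1+β(Kᵢ−1)) = 0.
Feasibility: ΣzᵢKᵢ = 1.1937, Σzᵢ/Kᵢ = 1.3733 — both > 1, two phases present.
Iterate (Newton) starting at β = 0.58:
  β = 0.5800: g = -0.06457, g' = -0.5133 → β = 0.4542
  β = 0.4542: g = -0.00365, g' = -0.4601 → β = 0.4463
  β = 0.4463: g = -0.00001, g' = -0.4577 → β = 0.4462
Converged at β = 0.4462.
Compositions from xᵢ = zᵢ/(1+β(Kᵢ−1)), yᵢ = Kᵢxᵢ:
  A: x = 0.4705, y = 0.7993
  B: x = 0.5295, y = 0.2007

y_A = 0.7993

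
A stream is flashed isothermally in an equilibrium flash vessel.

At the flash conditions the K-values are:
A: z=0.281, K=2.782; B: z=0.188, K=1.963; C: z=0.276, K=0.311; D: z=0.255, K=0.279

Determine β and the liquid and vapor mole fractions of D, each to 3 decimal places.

Newton iteration, β⁰ = 0.5:
  β = 0.500: g = -0.1906, g' = -0.958 → β = 0.301
  β = 0.301: g = -0.0085, g' = -0.908 → β = 0.292
Converged at β = 0.292.
Compositions from xᵢ = zᵢ/(1+β(Kᵢ−1)), yᵢ = Kᵢxᵢ:
  A: x = 0.185, y = 0.514
  B: x = 0.147, y = 0.288
  C: x = 0.345, y = 0.107
  D: x = 0.323, y = 0.090

β = 0.292, x_D = 0.323, y_D = 0.090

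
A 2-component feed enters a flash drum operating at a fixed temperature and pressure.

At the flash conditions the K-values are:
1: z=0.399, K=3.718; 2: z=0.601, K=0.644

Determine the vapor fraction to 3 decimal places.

ψ = 0.900

Iterate (Newton) starting at ψ = 0.5:
  ψ = 0.500: g = 0.1994, g' = -0.642 → ψ = 0.810
  ψ = 0.810: g = 0.0379, g' = -0.438 → ψ = 0.897
  ψ = 0.897: g = 0.0011, g' = -0.414 → ψ = 0.900
Converged at ψ = 0.900.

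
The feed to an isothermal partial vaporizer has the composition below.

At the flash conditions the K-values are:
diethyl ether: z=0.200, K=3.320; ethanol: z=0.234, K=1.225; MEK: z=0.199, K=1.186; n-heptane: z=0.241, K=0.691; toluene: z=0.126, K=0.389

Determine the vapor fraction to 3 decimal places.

Let ψ = V/F and solve Σ zᵢ(Kᵢ−1)/(1+ψ(Kᵢ−1)) = 0.
g(0) = ΣzᵢKᵢ − 1 = 0.402 and g(1) = 1 − Σzᵢ/Kᵢ = -0.092, so a root lies in (0, 1).
Iterate (Newton) starting at ψ = 0.5:
  ψ = 0.500: g = 0.0971, g' = -0.376 → ψ = 0.758
  ψ = 0.758: g = 0.0049, g' = -0.358 → ψ = 0.772
Converged at ψ = 0.772.

ψ = 0.772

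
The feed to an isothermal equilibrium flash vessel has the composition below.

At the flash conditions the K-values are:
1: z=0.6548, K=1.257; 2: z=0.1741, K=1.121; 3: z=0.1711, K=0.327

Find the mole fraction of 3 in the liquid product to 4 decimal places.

x_3 = 0.2523

Material balance + equilibrium reduce to Σ zᵢ(Kᵢ−1)/(1+ψ(Kᵢ−1)) = 0.
Feasibility: ΣzᵢKᵢ = 1.0742, Σzᵢ/Kᵢ = 1.1995 — both > 1, two phases present.
Newton–Raphson from ψ = 0.5:
  ψ = 0.5000: g = -0.00456, g' = -0.2123 → ψ = 0.4785
  ψ = 0.4785: g = -0.00008, g' = -0.2052 → ψ = 0.4781
Converged at ψ = 0.4781.
Compositions from xᵢ = zᵢ/(1+ψ(Kᵢ−1)), yᵢ = Kᵢxᵢ:
  1: x = 0.5831, y = 0.7330
  2: x = 0.1646, y = 0.1845
  3: x = 0.2523, y = 0.0825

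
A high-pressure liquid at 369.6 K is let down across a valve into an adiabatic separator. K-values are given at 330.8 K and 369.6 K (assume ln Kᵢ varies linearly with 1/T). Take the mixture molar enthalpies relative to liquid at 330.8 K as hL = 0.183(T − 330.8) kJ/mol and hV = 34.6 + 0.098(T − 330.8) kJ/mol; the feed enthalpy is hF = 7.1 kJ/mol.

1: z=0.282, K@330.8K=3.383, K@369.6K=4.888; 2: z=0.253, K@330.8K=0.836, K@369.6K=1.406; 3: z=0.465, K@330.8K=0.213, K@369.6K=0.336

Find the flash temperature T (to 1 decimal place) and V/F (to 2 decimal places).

T = 332.6 K, V/F = 0.20

Adiabatic flash: solve Rachford–Rice at each trial T, then check hF = ψ·hV(T) + (1−ψ)·hL(T).
  T = 330.8 K: K = (3.383, 0.836, 0.213), RR gives ψ = 0.181, H_out = 6.262 kJ/mol
  T = 369.6 K: K = (4.888, 1.406, 0.336), RR gives ψ = 0.496, H_out = 22.611 kJ/mol
  T = 350.2 K: K = (4.108, 1.100, 0.271), RR gives ψ = 0.340, H_out = 14.748 kJ/mol
  T = 340.5 K: K = (3.738, 0.963, 0.241), RR gives ψ = 0.262, H_out = 10.612 kJ/mol
  T = 335.6 K: K = (3.557, 0.897, 0.227), RR gives ψ = 0.221, H_out = 8.447 kJ/mol
  T = 333.2 K: K = (3.470, 0.866, 0.220), RR gives ψ = 0.201, H_out = 7.363 kJ/mol
Linear interpolation between T = 330.8 (H_out = 6.262) and T = 333.2 (H_out = 7.363) on hF = 7.1 gives T ≈ 332.6 K, at which ψ = 0.20.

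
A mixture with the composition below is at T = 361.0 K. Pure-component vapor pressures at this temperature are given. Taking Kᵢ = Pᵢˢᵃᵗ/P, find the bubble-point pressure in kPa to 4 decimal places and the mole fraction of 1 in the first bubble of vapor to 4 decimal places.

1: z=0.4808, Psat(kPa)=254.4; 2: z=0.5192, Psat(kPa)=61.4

Pbub = 154.1944 kPa, y_1 = 0.7933

At the bubble point ψ → 0, so ΣzᵢKᵢ = 1 with Kᵢ = Pᵢˢᵃᵗ/P ⇒ P = ΣzᵢPᵢˢᵃᵗ.
P = 0.4808·254.4 + 0.5192·61.4 = 154.1944 kPa
yᵢ = zᵢPᵢˢᵃᵗ/P ⇒ y_1 = 0.4808·254.4/154.1944 = 0.7933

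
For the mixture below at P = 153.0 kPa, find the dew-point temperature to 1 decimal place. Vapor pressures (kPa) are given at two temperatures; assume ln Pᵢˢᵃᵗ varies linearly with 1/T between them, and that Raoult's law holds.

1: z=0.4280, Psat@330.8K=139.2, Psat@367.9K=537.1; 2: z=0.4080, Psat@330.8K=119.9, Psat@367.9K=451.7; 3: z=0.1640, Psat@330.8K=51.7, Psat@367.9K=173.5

Dew-point temperature: Σzᵢ·P/Pᵢˢᵃᵗ(T) = 1. Interpolate ln Pᵢˢᵃᵗ = aᵢ + bᵢ/T.
  T = 330.8 K: ΣzᵢP/Pᵢˢᵃᵗ = 1.4764
  T = 367.9 K: ΣzᵢP/Pᵢˢᵃᵗ = 0.4047
  T = 349.4 K: ΣzᵢP/Pᵢˢᵃᵗ = 0.7453
  T = 340.1 K: ΣzᵢP/Pᵢˢᵃᵗ = 1.0391
  T = 344.8 K: ΣzᵢP/Pᵢˢᵃᵗ = 0.8764
  T = 342.5 K: ΣzᵢP/Pᵢˢᵃᵗ = 0.9520
  T = 341.3 K: ΣzᵢP/Pᵢˢᵃᵗ = 0.9944
Interpolating between 340.1 K and 341.3 K gives T ≈ 341.1 K.

T = 341.1 K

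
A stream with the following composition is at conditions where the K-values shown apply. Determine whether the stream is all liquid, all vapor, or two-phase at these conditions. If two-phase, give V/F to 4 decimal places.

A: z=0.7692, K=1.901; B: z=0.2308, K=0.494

ΣzᵢKᵢ = 1.5763; Σzᵢ/Kᵢ = 0.8718.
Since Σzᵢ/Kᵢ < 1 the mixture is above its dew point — single vapor phase.

all vapor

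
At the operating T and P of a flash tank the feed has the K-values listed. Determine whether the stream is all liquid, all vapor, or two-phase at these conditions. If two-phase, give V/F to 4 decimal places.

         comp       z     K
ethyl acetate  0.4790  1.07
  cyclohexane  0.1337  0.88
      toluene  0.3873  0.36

ΣzᵢKᵢ = 0.7696; Σzᵢ/Kᵢ = 1.6754.
Since ΣzᵢKᵢ < 1 the mixture is below its bubble point — single liquid phase.

all liquid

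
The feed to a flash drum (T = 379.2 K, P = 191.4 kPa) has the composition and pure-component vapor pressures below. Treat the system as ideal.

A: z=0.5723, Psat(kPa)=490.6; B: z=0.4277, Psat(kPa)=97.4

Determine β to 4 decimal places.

Raoult's law: Kᵢ = Pᵢˢᵃᵗ/P = Pᵢˢᵃᵗ/191.4.
  K_A = 490.6/191.4 = 2.563218, K_B = 97.4/191.4 = 0.508882
Material balance + equilibrium reduce to Σ zᵢ(Kᵢ−1)/(1+β(Kᵢ−1)) = 0.
Check two-phase: ΣzᵢKᵢ = 1.6846 > 1 and Σzᵢ/Kᵢ = 1.0637 > 1, so g(0) = 0.6846 > 0 and g(1) = -0.0637 < 0.
Iterate (Newton) starting at β = 0.48:
  β = 0.4800: g = 0.23627, g' = -0.6331 → β = 0.8532
  β = 0.8532: g = 0.02179, g' = -0.5624 → β = 0.8920
  β = 0.8920: g = -0.00015, g' = -0.5706 → β = 0.8917
Converged at β = 0.8917.

β = 0.8917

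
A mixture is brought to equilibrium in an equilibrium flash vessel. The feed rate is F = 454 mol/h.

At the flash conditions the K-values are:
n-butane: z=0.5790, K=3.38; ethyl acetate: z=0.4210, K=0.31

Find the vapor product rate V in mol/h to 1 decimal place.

Rachford–Rice: g(ψ) = Σ zᵢ(Kᵢ−1)/(1+ψ(Kᵢ−1)) = 0.
Check two-phase: ΣzᵢKᵢ = 2.0875 > 1 and Σzᵢ/Kᵢ = 1.5294 > 1, so g(0) = 1.0875 > 0 and g(1) = -0.5294 < 0.
Iterate (Newton) starting at ψ = 0.6:
  ψ = 0.6000: g = 0.07184, g' = -1.1400 → ψ = 0.6630
  ψ = 0.6630: g = -0.00091, g' = -1.1745 → ψ = 0.6622
Converged at ψ = 0.6622.
Then V = ψ·F = 0.6622·454 = 300.7 mol/h and L = F − V = 153.3 mol/h.

V = 300.7 mol/h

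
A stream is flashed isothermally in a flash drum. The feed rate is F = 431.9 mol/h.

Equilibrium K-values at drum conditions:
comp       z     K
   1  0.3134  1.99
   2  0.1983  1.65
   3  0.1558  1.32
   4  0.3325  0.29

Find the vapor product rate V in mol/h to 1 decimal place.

V = 202.6 mol/h

Newton iteration, ψ⁰ = 0.5:
  ψ = 0.5000: g = -0.01821, g' = -0.5999 → ψ = 0.4696
  ψ = 0.4696: g = -0.00029, g' = -0.5816 → ψ = 0.4691
Converged at ψ = 0.4691.
Then V = ψ·F = 0.4691·431.9 = 202.6 mol/h and L = F − V = 229.3 mol/h.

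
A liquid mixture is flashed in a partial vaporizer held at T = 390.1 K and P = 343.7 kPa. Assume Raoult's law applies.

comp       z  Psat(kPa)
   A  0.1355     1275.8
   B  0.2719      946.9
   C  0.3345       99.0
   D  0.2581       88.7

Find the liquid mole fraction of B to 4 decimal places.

x_B = 0.1842

Raoult's law: Kᵢ = Pᵢˢᵃᵗ/P = Pᵢˢᵃᵗ/343.7.
  K_A = 1275.8/343.7 = 3.711958, K_B = 946.9/343.7 = 2.755019, K_C = 99.0/343.7 = 0.288042, K_D = 88.7/343.7 = 0.258074
Let β = V/F and solve Σ zᵢ(Kᵢ−1)/(1+β(Kᵢ−1)) = 0.
Check two-phase: ΣzᵢKᵢ = 1.4150 > 1 and Σzᵢ/Kᵢ = 2.2966 > 1, so g(0) = 0.4150 > 0 and g(1) = -1.2966 < 0.
Iterate (Newton) starting at β = 0.5:
  β = 0.5000: g = -0.26407, g' = -1.1850 → β = 0.2771
  β = 0.2771: g = -0.00693, g' = -1.1922 → β = 0.2713
  β = 0.2713: g = 0.00002, g' = -1.1982 → β = 0.2714
Converged at β = 0.2714.
Compositions from xᵢ = zᵢ/(1+β(Kᵢ−1)), yᵢ = Kᵢxᵢ:
  A: x = 0.0781, y = 0.2897
  B: x = 0.1842, y = 0.5074
  C: x = 0.4146, y = 0.1194
  D: x = 0.3232, y = 0.0834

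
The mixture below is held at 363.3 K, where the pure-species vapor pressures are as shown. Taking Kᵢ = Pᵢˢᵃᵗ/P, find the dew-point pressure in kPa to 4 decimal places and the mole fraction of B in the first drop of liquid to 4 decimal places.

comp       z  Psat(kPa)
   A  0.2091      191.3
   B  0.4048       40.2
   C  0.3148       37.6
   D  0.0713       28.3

Pdew = 45.3423 kPa, x_B = 0.4566

At the dew point ψ → 1, so Σzᵢ/Kᵢ = 1 with Kᵢ = Pᵢˢᵃᵗ/P ⇒ 1/P = Σzᵢ/Pᵢˢᵃᵗ.
1/P = 0.2091/191.3 + 0.4048/40.2 + 0.3148/37.6 + 0.0713/28.3 = 0.0220545 ⇒ P = 45.3423 kPa
xᵢ = zᵢP/Pᵢˢᵃᵗ ⇒ x_B = 0.4048·45.3423/40.2 = 0.4566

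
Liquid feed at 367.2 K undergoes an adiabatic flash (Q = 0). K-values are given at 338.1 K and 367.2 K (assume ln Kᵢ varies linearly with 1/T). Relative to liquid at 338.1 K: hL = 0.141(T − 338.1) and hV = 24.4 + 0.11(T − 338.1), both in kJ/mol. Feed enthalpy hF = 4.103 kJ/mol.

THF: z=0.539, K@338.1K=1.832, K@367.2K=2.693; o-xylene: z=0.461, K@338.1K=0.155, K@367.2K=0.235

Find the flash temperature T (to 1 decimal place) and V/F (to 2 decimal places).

Adiabatic flash: solve Rachford–Rice at each trial T, then check hF = ψ·hV(T) + (1−ψ)·hL(T).
  T = 338.1 K: K = (1.832, 0.155), RR gives ψ = 0.084, H_out = 2.044 kJ/mol
  T = 367.2 K: K = (2.693, 0.235), RR gives ψ = 0.432, H_out = 14.261 kJ/mol
  T = 352.6 K: K = (2.237, 0.192), RR gives ψ = 0.295, H_out = 9.106 kJ/mol
  T = 345.4 K: K = (2.030, 0.173), RR gives ψ = 0.204, H_out = 5.971 kJ/mol
  T = 341.8 K: K = (1.931, 0.164), RR gives ψ = 0.150, H_out = 4.155 kJ/mol
  T = 340.0 K: K = (1.882, 0.160), RR gives ψ = 0.119, H_out = 3.164 kJ/mol
Linear interpolation between T = 340.0 (H_out = 3.164) and T = 341.8 (H_out = 4.155) on hF = 4.103 gives T ≈ 341.7 K, at which ψ = 0.15.

T = 341.7 K, V/F = 0.15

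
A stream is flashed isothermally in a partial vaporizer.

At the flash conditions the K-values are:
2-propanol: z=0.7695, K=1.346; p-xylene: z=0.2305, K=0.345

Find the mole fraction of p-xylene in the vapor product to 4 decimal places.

Material balance + equilibrium reduce to Σ zᵢ(Kᵢ−1)/(1+β(Kᵢ−1)) = 0.
Check two-phase: ΣzᵢKᵢ = 1.1153 > 1 and Σzᵢ/Kᵢ = 1.2398 > 1, so g(0) = 0.1153 > 0 and g(1) = -0.2398 < 0.
Newton–Raphson from β = 0.5:
  β = 0.5000: g = 0.00248, g' = -0.2856 → β = 0.5087
  β = 0.5087: g = -0.00001, g' = -0.2890 → β = 0.5086
Converged at β = 0.5086.
Compositions from xᵢ = zᵢ/(1+β(Kᵢ−1)), yᵢ = Kᵢxᵢ:
  2-propanol: x = 0.6543, y = 0.8807
  p-xylene: x = 0.3457, y = 0.1193

y_p-xylene = 0.1193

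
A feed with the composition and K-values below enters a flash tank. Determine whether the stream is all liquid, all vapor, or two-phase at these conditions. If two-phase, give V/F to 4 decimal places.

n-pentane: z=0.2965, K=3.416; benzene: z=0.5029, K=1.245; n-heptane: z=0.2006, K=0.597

all vapor

ΣzᵢKᵢ = 1.7587; Σzᵢ/Kᵢ = 0.8267.
Since Σzᵢ/Kᵢ < 1 the mixture is above its dew point — single vapor phase.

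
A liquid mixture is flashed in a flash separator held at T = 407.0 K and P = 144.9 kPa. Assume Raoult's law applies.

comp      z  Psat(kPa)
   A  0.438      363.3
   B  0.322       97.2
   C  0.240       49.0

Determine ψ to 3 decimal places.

Raoult's law: Kᵢ = Pᵢˢᵃᵗ/P = Pᵢˢᵃᵗ/144.9.
  K_A = 363.3/144.9 = 2.50725, K_B = 97.2/144.9 = 0.67081, K_C = 49.0/144.9 = 0.33816
Rachford–Rice: g(ψ) = Σ zᵢ(Kᵢ−1)/(1+ψ(Kᵢ−1)) = 0.
Feasibility: ΣzᵢKᵢ = 1.395, Σzᵢ/Kᵢ = 1.364 — both > 1, two phases present.
Newton–Raphson from ψ = 0.62:
  ψ = 0.620: g = -0.0613, g' = -0.623 → ψ = 0.522
  ψ = 0.522: g = -0.0010, g' = -0.608 → ψ = 0.520
Converged at ψ = 0.520.

ψ = 0.520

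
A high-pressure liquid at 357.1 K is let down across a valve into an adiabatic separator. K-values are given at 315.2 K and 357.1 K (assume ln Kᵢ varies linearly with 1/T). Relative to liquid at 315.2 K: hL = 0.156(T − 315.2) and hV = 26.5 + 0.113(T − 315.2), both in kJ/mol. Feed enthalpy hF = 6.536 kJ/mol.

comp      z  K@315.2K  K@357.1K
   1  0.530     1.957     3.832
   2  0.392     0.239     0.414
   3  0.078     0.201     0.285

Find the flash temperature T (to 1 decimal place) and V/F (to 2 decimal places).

Adiabatic flash: solve Rachford–Rice at each trial T, then check hF = ψ·hV(T) + (1−ψ)·hL(T).
  T = 315.2 K: K = (1.957, 0.239, 0.201), RR gives ψ = 0.200, H_out = 5.289 kJ/mol
  T = 357.1 K: K = (3.832, 0.414, 0.285), RR gives ψ = 0.702, H_out = 23.877 kJ/mol
  T = 336.1 K: K = (2.794, 0.320, 0.242), RR gives ψ = 0.502, H_out = 16.110 kJ/mol
  T = 325.6 K: K = (2.350, 0.278, 0.221), RR gives ψ = 0.376, H_out = 11.413 kJ/mol
  T = 320.4 K: K = (2.148, 0.258, 0.211), RR gives ψ = 0.297, H_out = 8.618 kJ/mol
  T = 317.8 K: K = (2.051, 0.248, 0.206), RR gives ψ = 0.251, H_out = 7.036 kJ/mol
  T = 316.5 K: K = (2.004, 0.244, 0.203), RR gives ψ = 0.226, H_out = 6.185 kJ/mol
Linear interpolation between T = 316.5 (H_out = 6.185) and T = 317.8 (H_out = 7.036) on hF = 6.536 gives T ≈ 317.0 K, at which ψ = 0.24.

T = 317.0 K, V/F = 0.24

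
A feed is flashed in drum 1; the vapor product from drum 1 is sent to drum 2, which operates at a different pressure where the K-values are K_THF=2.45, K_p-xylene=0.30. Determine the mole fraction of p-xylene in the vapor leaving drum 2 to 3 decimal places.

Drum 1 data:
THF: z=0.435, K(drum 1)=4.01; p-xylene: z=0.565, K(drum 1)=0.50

Drum 1:
Let ψ₁ = V/F and solve Σ zᵢ(Kᵢ−1)/(1+ψ₁(Kᵢ−1)) = 0.
Feasibility: ΣzᵢKᵢ = 2.027, Σzᵢ/Kᵢ = 1.238 — both > 1, two phases present.
Binary case is linear: z₁(K₁−1)(1+ψ₁(K₂−1)) + z₂(K₂−1)(1+ψ₁(K₁−1)) = 0
⇒ ψ₁ = [z₁(K₁−1)+z₂(K₂−1)] / [−(K₁−1)(K₂−1)] = 1.0268/1.5050 = 0.682
Drum-1 compositions:
  THF: x = 0.142, y = 0.571
  p-xylene: x = 0.858, y = 0.429
Drum-2 feed = drum-1 vapor: z₂ = (0.5712, 0.4288).
Drum 2:
Let ψ₂ = V/F and solve Σ zᵢ(Kᵢ−1)/(1+ψ₂(Kᵢ−1)) = 0.
g(0) = ΣzᵢKᵢ − 1 = 0.528 and g(1) = 1 − Σzᵢ/Kᵢ = -0.662, so a root lies in (0, 1).
Binary case is linear: z₁(K₁−1)(1+ψ₂(K₂−1)) + z₂(K₂−1)(1+ψ₂(K₁−1)) = 0
⇒ ψ₂ = [z₁(K₁−1)+z₂(K₂−1)] / [−(K₁−1)(K₂−1)] = 0.5281/1.0150 = 0.520
  THF: x = 0.326, y = 0.798
  p-xylene: x = 0.674, y = 0.202

y_p-xylene (drum 2) = 0.202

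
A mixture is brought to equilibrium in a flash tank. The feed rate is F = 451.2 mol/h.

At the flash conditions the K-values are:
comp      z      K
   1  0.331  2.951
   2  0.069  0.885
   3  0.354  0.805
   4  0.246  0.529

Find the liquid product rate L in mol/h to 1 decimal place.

L = 121.0 mol/h

Let ψ = V/F and solve Σ zᵢ(Kᵢ−1)/(1+ψ(Kᵢ−1)) = 0.
Check two-phase: ΣzᵢKᵢ = 1.453 > 1 and Σzᵢ/Kᵢ = 1.095 > 1, so g(0) = 0.453 > 0 and g(1) = -0.095 < 0.
Newton–Raphson from ψ = 0.5:
  ψ = 0.500: g = 0.0904, g' = -0.434 → ψ = 0.708
  ψ = 0.708: g = 0.0085, g' = -0.364 → ψ = 0.732
Converged at ψ = 0.732.
Then V = ψ·F = 0.7318·451.2 = 330.2 mol/h and L = F − V = 121.0 mol/h.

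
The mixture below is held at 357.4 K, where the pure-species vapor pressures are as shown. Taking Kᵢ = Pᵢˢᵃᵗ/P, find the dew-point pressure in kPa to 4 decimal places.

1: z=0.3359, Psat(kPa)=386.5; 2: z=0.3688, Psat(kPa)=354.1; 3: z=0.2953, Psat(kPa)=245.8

At the dew point ψ → 1, so Σzᵢ/Kᵢ = 1 with Kᵢ = Pᵢˢᵃᵗ/P ⇒ 1/P = Σzᵢ/Pᵢˢᵃᵗ.
1/P = 0.3359/386.5 + 0.3688/354.1 + 0.2953/245.8 = 0.0031120 ⇒ P = 321.3390 kPa

Pdew = 321.3390 kPa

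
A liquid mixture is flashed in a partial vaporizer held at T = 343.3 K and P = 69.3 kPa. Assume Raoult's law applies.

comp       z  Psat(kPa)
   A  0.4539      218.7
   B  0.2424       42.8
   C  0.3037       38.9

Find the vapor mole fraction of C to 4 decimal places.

y_C = 0.2702

Raoult's law: Kᵢ = Pᵢˢᵃᵗ/P = Pᵢˢᵃᵗ/69.3.
  K_A = 218.7/69.3 = 3.155844, K_B = 42.8/69.3 = 0.617605, K_C = 38.9/69.3 = 0.561328
Iterate (Newton) starting at V/F = 0.5:
  V/F = 0.5000: g = 0.18566, g' = -0.6387 → V/F = 0.7907
  V/F = 0.7907: g = 0.02496, g' = -0.4982 → V/F = 0.8408
  V/F = 0.8408: g = 0.00021, g' = -0.4904 → V/F = 0.8412
Converged at V/F = 0.8412.
Compositions from xᵢ = zᵢ/(1+V/F(Kᵢ−1)), yᵢ = Kᵢxᵢ:
  A: x = 0.1613, y = 0.5091
  B: x = 0.3574, y = 0.2207
  C: x = 0.4813, y = 0.2702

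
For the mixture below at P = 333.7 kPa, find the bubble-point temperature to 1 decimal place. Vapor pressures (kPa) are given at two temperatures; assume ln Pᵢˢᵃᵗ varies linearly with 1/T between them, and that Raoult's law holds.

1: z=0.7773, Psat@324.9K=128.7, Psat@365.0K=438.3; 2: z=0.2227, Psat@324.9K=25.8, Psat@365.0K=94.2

T = 362.1 K

Bubble-point temperature: ΣzᵢPᵢˢᵃᵗ(T) = P. Interpolate ln Pᵢˢᵃᵗ = aᵢ + bᵢ/T.
  T = 324.9 K: ΣzᵢPᵢˢᵃᵗ = 105.78 kPa
  T = 365.0 K: ΣzᵢPᵢˢᵃᵗ = 361.67 kPa
  T = 344.9 K: ΣzᵢPᵢˢᵃᵗ = 202.40 kPa
  T = 354.9 K: ΣzᵢPᵢˢᵃᵗ = 272.39 kPa
  T = 359.9 K: ΣzᵢPᵢˢᵃᵗ = 314.06 kPa
  T = 362.4 K: ΣzᵢPᵢˢᵃᵗ = 336.72 kPa
Interpolating between 359.9 K and 362.4 K gives T ≈ 362.1 K.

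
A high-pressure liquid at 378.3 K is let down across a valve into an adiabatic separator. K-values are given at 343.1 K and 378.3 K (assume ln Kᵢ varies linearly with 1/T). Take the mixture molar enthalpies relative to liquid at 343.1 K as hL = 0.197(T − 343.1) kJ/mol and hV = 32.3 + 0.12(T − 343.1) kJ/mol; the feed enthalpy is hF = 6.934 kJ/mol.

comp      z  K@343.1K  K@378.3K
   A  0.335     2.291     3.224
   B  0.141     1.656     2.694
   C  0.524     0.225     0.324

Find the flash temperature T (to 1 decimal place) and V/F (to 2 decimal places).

T = 347.7 K, V/F = 0.19

Adiabatic flash: solve Rachford–Rice at each trial T, then check hF = ψ·hV(T) + (1−ψ)·hL(T).
  T = 343.1 K: K = (2.291, 1.656, 0.225), RR gives ψ = 0.135, H_out = 4.350 kJ/mol
  T = 378.3 K: K = (3.224, 2.694, 0.324), RR gives ψ = 0.449, H_out = 20.216 kJ/mol
  T = 360.7 K: K = (2.741, 2.137, 0.272), RR gives ψ = 0.315, H_out = 13.216 kJ/mol
  T = 351.9 K: K = (2.511, 1.887, 0.248), RR gives ψ = 0.234, H_out = 9.118 kJ/mol
  T = 347.5 K: K = (2.400, 1.769, 0.236), RR gives ψ = 0.187, H_out = 6.836 kJ/mol
  T = 349.7 K: K = (2.455, 1.828, 0.242), RR gives ψ = 0.211, H_out = 8.000 kJ/mol
Linear interpolation between T = 347.5 (H_out = 6.836) and T = 349.7 (H_out = 8.000) on hF = 6.934 gives T ≈ 347.7 K, at which ψ = 0.19.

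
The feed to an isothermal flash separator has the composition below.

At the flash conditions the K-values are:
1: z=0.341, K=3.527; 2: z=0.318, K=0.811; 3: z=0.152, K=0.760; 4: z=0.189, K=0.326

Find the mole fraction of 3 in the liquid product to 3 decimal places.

x_3 = 0.179

Rachford–Rice: g(V/F) = Σ zᵢ(Kᵢ−1)/(1+V/F(Kᵢ−1)) = 0.
Check two-phase: ΣzᵢKᵢ = 1.638 > 1 and Σzᵢ/Kᵢ = 1.269 > 1, so g(0) = 0.638 > 0 and g(1) = -0.269 < 0.
Newton iteration, V/F⁰ = 0.5:
  V/F = 0.500: g = 0.0807, g' = -0.645 → V/F = 0.625
  V/F = 0.625: g = 0.0029, g' = -0.610 → V/F = 0.630
Converged at V/F = 0.630.
Compositions from xᵢ = zᵢ/(1+V/F(Kᵢ−1)), yᵢ = Kᵢxᵢ:
  1: x = 0.132, y = 0.464
  2: x = 0.361, y = 0.293
  3: x = 0.179, y = 0.136
  4: x = 0.328, y = 0.107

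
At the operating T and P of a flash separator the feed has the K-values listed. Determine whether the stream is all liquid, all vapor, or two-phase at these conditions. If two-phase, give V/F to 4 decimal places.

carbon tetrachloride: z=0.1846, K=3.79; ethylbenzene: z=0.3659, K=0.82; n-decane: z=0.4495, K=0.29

ΣzᵢKᵢ = 1.1300; Σzᵢ/Kᵢ = 2.0449.
Both exceed 1, so a two-phase solution exists.
Let ψ = V/F and solve Σ zᵢ(Kᵢ−1)/(1+ψ(Kᵢ−1)) = 0.
Newton iteration, ψ⁰ = 0.5:
  ψ = 0.5000: g = -0.35213, g' = -0.8095 → ψ = 0.0650
  ψ = 0.0650: g = 0.03474, g' = -1.2908 → ψ = 0.0919
  ψ = 0.0919: g = 0.00152, g' = -1.1818 → ψ = 0.0932
Converged at ψ = 0.0932.

two-phase, V/F = 0.0932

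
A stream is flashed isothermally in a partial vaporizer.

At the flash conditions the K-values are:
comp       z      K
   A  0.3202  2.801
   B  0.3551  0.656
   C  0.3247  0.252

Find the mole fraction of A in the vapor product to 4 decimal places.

Rachford–Rice: g(β) = Σ zᵢ(Kᵢ−1)/(1+β(Kᵢ−1)) = 0.
Check two-phase: ΣzᵢKᵢ = 1.2117 > 1 and Σzᵢ/Kᵢ = 1.9441 > 1, so g(0) = 0.2117 > 0 and g(1) = -0.9441 < 0.
Newton–Raphson from β = 0.61:
  β = 0.6100: g = -0.32650, g' = -0.9176 → β = 0.2542
  β = 0.2542: g = -0.03818, g' = -0.8162 → β = 0.2074
  β = 0.2074: g = 0.00082, g' = -0.8537 → β = 0.2084
Converged at β = 0.2084.
Compositions from xᵢ = zᵢ/(1+β(Kᵢ−1)), yᵢ = Kᵢxᵢ:
  A: x = 0.2328, y = 0.6521
  B: x = 0.3825, y = 0.2509
  C: x = 0.3847, y = 0.0969

y_A = 0.6521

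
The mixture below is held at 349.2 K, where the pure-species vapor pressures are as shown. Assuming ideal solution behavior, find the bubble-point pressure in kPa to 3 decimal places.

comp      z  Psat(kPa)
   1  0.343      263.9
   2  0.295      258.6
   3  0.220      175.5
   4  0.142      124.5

At the bubble point ψ → 0, so ΣzᵢKᵢ = 1 with Kᵢ = Pᵢˢᵃᵗ/P ⇒ P = ΣzᵢPᵢˢᵃᵗ.
P = 0.343·263.9 + 0.295·258.6 + 0.220·175.5 + 0.142·124.5 = 223.094 kPa

Pbub = 223.094 kPa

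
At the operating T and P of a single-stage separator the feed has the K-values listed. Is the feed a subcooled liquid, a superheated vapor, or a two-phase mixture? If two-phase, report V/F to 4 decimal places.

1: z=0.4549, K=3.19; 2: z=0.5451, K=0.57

two-phase, V/F = 0.8090

ΣzᵢKᵢ = 1.7618; Σzᵢ/Kᵢ = 1.0989.
Both exceed 1, so a two-phase solution exists.
Binary case is linear: z₁(K₁−1)(1+ψ(K₂−1)) + z₂(K₂−1)(1+ψ(K₁−1)) = 0
⇒ ψ = [z₁(K₁−1)+z₂(K₂−1)] / [−(K₁−1)(K₂−1)] = 0.76184/0.94170 = 0.8090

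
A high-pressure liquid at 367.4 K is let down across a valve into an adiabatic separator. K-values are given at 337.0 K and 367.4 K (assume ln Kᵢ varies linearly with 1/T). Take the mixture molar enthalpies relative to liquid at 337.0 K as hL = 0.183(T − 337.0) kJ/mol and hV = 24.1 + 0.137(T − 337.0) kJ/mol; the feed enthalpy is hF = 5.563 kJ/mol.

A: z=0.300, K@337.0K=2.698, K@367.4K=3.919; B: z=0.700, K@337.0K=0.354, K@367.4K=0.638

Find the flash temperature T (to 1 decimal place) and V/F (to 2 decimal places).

Adiabatic flash: solve Rachford–Rice at each trial T, then check hF = ψ·hV(T) + (1−ψ)·hL(T).
  T = 337.0 K: K = (2.698, 0.354), RR gives ψ = 0.052, H_out = 1.257 kJ/mol
  T = 367.4 K: K = (3.919, 0.638), RR gives ψ = 0.589, H_out = 18.933 kJ/mol
  T = 352.2 K: K = (3.278, 0.481), RR gives ψ = 0.271, H_out = 9.126 kJ/mol
  T = 344.6 K: K = (2.980, 0.414), RR gives ψ = 0.159, H_out = 5.158 kJ/mol
  T = 348.4 K: K = (3.127, 0.447), RR gives ψ = 0.213, H_out = 7.115 kJ/mol
  T = 346.5 K: K = (3.053, 0.430), RR gives ψ = 0.186, H_out = 6.132 kJ/mol
Linear interpolation between T = 344.6 (H_out = 5.158) and T = 346.5 (H_out = 6.132) on hF = 5.563 gives T ≈ 345.4 K, at which ψ = 0.17.

T = 345.4 K, V/F = 0.17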